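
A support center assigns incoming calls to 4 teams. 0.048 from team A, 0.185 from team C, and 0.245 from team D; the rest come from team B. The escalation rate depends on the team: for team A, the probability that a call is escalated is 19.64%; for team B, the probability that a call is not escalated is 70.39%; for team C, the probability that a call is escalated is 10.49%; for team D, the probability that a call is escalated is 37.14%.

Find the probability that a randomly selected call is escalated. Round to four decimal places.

P(B) = 1 − (0.048 + 0.185 + 0.245) = 0.522.
P(E|B) = 1 − 0.7039 = 0.2961.
P(E) = P(E|A)·P(A) + P(E|B)·P(B) + P(E|C)·P(C) + P(E|D)·P(D)
      = 0.1964·0.048 + 0.2961·0.522 + 0.1049·0.185 + 0.3714·0.245
      = 0.0094272 + 0.1545642 + 0.0194065 + 0.090993 = 0.2743909

P(E) ≈ 0.2744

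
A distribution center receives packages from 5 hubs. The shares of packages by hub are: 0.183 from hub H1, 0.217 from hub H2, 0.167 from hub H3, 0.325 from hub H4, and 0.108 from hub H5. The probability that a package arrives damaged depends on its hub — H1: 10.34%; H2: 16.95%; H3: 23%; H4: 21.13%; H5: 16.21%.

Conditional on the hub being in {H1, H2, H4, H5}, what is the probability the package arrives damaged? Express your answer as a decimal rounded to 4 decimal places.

Let S = {H1, H2, H4, H5}.
P(S) = 0.183 + 0.217 + 0.325 + 0.108 = 0.833.
P(D ∩ S) = 0.1034·0.183 + 0.1695·0.217 + 0.2113·0.325 + 0.1621·0.108 = 0.0189222 + 0.0367815 + 0.0686725 + 0.0175068 = 0.141883.
P(D | S) = 0.141883 / 0.833 = 0.170328…

0.1703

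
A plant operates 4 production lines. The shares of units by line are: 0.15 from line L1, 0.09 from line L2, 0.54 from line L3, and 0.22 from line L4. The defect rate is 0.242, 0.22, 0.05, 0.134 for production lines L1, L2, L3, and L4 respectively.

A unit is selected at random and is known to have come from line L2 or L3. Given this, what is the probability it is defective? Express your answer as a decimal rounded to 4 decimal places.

Let S = {L2, L3}.
P(S) = 0.09 + 0.54 = 0.63.
P(D ∩ S) = 0.22·0.09 + 0.05·0.54 = 0.0198 + 0.027 = 0.0468.
P(D | S) = 0.0468 / 0.63 = 0.074286…

0.0743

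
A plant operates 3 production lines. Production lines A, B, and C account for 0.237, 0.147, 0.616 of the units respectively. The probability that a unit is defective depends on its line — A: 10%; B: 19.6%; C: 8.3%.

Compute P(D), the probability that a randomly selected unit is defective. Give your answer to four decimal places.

P(D) ≈ 0.1036

P(D) = P(D|A)·P(A) + P(D|B)·P(B) + P(D|C)·P(C)
      = 0.1·0.237 + 0.196·0.147 + 0.083·0.616
      = 0.0237 + 0.028812 + 0.051128 = 0.10364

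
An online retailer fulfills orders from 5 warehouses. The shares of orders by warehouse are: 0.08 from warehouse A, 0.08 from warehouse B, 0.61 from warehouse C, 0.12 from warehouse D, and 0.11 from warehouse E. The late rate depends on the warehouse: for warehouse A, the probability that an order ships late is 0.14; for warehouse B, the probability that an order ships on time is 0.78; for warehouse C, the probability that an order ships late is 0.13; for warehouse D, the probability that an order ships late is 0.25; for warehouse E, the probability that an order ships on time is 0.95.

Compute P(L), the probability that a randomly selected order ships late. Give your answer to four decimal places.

0.1436

P(L|B) = 1 − 0.78 = 0.22.
P(L|E) = 1 − 0.95 = 0.05.
Using total probability over the partition,
P(L) = P(L|A)·P(A) + P(L|B)·P(B) + P(L|C)·P(C) + P(L|D)·P(D) + P(L|E)·P(E)
      = 0.14·0.08 + 0.22·0.08 + 0.13·0.61 + 0.25·0.12 + 0.05·0.11
      = 0.0112 + 0.0176 + 0.0793 + 0.03 + 0.0055 = 0.1436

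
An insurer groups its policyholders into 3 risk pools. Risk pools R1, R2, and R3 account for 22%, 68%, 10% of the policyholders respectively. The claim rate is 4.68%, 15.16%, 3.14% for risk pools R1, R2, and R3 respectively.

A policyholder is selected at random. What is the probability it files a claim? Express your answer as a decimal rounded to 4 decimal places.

P(C) = P(C|R1)·P(R1) + P(C|R2)·P(R2) + P(C|R3)·P(R3)
      = 0.0468·0.22 + 0.1516·0.68 + 0.0314·0.1
      = 0.010296 + 0.103088 + 0.00314 = 0.116524

P(C) ≈ 0.1165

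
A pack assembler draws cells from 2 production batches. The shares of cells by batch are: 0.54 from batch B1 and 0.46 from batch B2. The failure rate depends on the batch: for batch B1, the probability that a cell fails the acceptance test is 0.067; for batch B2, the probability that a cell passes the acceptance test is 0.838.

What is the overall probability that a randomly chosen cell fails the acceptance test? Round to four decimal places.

0.1107

P(F|B2) = 1 − 0.838 = 0.162.
Summing over the partition,
P(F) = P(F|B1)·P(B1) + P(F|B2)·P(B2)
      = 0.067·0.54 + 0.162·0.46
      = 0.03618 + 0.07452 = 0.1107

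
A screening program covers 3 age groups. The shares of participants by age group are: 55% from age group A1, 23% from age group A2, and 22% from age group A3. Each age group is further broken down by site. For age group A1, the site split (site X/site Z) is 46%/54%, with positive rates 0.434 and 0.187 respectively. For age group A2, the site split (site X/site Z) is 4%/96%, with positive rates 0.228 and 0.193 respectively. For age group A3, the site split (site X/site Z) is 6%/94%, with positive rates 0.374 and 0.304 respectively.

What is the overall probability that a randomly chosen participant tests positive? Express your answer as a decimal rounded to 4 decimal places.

P(T|A1) = 0.46·0.434 + 0.54·0.187 = 0.19964 + 0.10098 = 0.30062
P(T|A2) = 0.04·0.228 + 0.96·0.193 = 0.00912 + 0.18528 = 0.1944
P(T|A3) = 0.06·0.374 + 0.94·0.304 = 0.02244 + 0.28576 = 0.3082
Then overall,
P(T) = 0.55·0.30062 + 0.23·0.1944 + 0.22·0.3082
      = 0.165341 + 0.044712 + 0.067804 = 0.277857

P(T) ≈ 0.2779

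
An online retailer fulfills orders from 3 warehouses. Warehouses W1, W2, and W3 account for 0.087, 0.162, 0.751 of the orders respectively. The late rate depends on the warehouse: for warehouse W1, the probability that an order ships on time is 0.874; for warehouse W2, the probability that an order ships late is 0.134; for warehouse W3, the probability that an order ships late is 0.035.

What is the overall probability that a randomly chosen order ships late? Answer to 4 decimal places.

P(L) ≈ 0.0590

P(L|W1) = 1 − 0.874 = 0.126.
Summing over the partition,
P(L) = P(L|W1)·P(W1) + P(L|W2)·P(W2) + P(L|W3)·P(W3)
      = 0.126·0.087 + 0.134·0.162 + 0.035·0.751
      = 0.010962 + 0.021708 + 0.026285 = 0.058955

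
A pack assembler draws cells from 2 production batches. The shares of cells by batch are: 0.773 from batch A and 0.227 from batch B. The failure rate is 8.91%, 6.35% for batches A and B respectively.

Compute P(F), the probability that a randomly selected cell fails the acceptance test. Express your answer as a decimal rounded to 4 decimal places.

By the law of total probability,
P(F) = P(F|A)·P(A) + P(F|B)·P(B)
      = 0.0891·0.773 + 0.0635·0.227
      = 0.0688743 + 0.0144145 = 0.0832888

0.0833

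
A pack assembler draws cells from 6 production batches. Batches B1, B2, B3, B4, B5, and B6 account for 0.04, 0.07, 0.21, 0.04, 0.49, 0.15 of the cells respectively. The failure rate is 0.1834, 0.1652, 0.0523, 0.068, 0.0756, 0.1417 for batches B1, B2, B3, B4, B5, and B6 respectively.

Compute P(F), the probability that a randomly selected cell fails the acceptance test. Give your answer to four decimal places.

P(F) = P(F|B1)·P(B1) + P(F|B2)·P(B2) + P(F|B3)·P(B3) + P(F|B4)·P(B4) + P(F|B5)·P(B5) + P(F|B6)·P(B6)
      = 0.1834·0.04 + 0.1652·0.07 + 0.0523·0.21 + 0.068·0.04 + 0.0756·0.49 + 0.1417·0.15
      = 0.007336 + 0.011564 + 0.010983 + 0.00272 + 0.037044 + 0.021255 = 0.090902

0.0909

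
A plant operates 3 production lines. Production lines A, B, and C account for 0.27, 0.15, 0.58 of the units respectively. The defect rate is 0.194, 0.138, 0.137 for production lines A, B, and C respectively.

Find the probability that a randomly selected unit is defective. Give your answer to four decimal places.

P(D) ≈ 0.1525

By the law of total probability,
P(D) = P(D|A)·P(A) + P(D|B)·P(B) + P(D|C)·P(C)
      = 0.194·0.27 + 0.138·0.15 + 0.137·0.58
      = 0.05238 + 0.0207 + 0.07946 = 0.15254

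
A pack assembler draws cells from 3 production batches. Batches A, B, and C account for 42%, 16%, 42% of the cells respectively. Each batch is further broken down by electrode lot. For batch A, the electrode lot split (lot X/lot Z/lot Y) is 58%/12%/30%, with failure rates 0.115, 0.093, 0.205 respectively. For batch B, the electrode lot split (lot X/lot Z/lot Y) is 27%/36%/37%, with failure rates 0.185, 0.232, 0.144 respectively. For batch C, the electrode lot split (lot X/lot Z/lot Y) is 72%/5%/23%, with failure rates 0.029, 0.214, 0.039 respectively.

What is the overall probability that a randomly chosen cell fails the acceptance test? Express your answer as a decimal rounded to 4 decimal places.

0.1054

P(F|A) = 0.58·0.115 + 0.12·0.093 + 0.3·0.205 = 0.0667 + 0.01116 + 0.0615 = 0.13936
P(F|B) = 0.27·0.185 + 0.36·0.232 + 0.37·0.144 = 0.04995 + 0.08352 + 0.05328 = 0.18675
P(F|C) = 0.72·0.029 + 0.05·0.214 + 0.23·0.039 = 0.02088 + 0.0107 + 0.00897 = 0.04055
Then overall,
P(F) = 0.42·0.13936 + 0.16·0.18675 + 0.42·0.04055
      = 0.0585312 + 0.02988 + 0.017031 = 0.1054422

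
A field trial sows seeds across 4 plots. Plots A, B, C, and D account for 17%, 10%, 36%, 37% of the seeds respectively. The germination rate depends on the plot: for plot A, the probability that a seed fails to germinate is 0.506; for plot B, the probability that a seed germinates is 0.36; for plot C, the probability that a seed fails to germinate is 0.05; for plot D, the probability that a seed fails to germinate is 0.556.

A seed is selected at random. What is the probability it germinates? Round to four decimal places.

P(G|A) = 1 − 0.506 = 0.494.
P(G|C) = 1 − 0.05 = 0.95.
P(G|D) = 1 − 0.556 = 0.444.
Summing over the partition,
P(G) = P(G|A)·P(A) + P(G|B)·P(B) + P(G|C)·P(C) + P(G|D)·P(D)
      = 0.494·0.17 + 0.36·0.1 + 0.95·0.36 + 0.444·0.37
      = 0.08398 + 0.036 + 0.342 + 0.16428 = 0.62626

P(G) ≈ 0.6263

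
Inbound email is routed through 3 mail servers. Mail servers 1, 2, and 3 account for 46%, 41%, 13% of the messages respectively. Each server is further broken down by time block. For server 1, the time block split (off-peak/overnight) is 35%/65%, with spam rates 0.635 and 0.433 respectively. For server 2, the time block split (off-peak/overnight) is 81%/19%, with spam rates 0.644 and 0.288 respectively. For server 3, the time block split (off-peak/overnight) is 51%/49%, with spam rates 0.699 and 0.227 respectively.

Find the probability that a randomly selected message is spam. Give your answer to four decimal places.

P(S) ≈ 0.5288

P(S|1) = 0.35·0.635 + 0.65·0.433 = 0.22225 + 0.28145 = 0.5037
P(S|2) = 0.81·0.644 + 0.19·0.288 = 0.52164 + 0.05472 = 0.57636
P(S|3) = 0.51·0.699 + 0.49·0.227 = 0.35649 + 0.11123 = 0.46772
By total probability over the outer partition,
P(S) = 0.46·0.5037 + 0.41·0.57636 + 0.13·0.46772
      = 0.231702 + 0.2363076 + 0.0608036 = 0.5288132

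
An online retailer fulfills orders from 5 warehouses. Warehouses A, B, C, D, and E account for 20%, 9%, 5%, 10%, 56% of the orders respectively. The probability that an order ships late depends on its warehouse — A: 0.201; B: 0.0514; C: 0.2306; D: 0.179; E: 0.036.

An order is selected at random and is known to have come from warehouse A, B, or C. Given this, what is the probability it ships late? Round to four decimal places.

P(L|S) ≈ 0.1658

Let S = {A, B, C}.
P(S) = 0.2 + 0.09 + 0.05 = 0.34.
P(L ∩ S) = 0.201·0.2 + 0.0514·0.09 + 0.2306·0.05 = 0.0402 + 0.004626 + 0.01153 = 0.056356.
P(L | S) = 0.056356 / 0.34 = 0.165753…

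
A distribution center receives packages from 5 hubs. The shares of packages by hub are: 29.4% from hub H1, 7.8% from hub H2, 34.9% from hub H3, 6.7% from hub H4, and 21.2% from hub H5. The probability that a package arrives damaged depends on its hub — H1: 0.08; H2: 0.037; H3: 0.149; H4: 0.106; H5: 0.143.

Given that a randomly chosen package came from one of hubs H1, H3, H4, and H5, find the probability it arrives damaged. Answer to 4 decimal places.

P(D|S) ≈ 0.1225

Let S = {H1, H3, H4, H5}.
P(S) = 0.294 + 0.349 + 0.067 + 0.212 = 0.922.
P(D ∩ S) = 0.08·0.294 + 0.149·0.349 + 0.106·0.067 + 0.143·0.212 = 0.02352 + 0.052001 + 0.007102 + 0.030316 = 0.112939.
P(D | S) = 0.112939 / 0.922 = 0.122493…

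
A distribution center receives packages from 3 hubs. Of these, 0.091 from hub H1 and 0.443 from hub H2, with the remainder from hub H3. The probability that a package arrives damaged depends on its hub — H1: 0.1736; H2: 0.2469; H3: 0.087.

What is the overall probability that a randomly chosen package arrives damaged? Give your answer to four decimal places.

P(H3) = 1 − (0.091 + 0.443) = 0.466.
Summing over the partition,
P(D) = P(D|H1)·P(H1) + P(D|H2)·P(H2) + P(D|H3)·P(H3)
      = 0.1736·0.091 + 0.2469·0.443 + 0.087·0.466
      = 0.0157976 + 0.1093767 + 0.040542 = 0.1657163

P(D) ≈ 0.1657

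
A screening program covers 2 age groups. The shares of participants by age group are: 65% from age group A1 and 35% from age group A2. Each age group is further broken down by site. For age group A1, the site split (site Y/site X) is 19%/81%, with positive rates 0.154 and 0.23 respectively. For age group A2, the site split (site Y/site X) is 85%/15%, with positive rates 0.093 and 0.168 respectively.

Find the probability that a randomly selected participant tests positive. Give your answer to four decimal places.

0.1766

P(T|A1) = 0.19·0.154 + 0.81·0.23 = 0.02926 + 0.1863 = 0.21556
P(T|A2) = 0.85·0.093 + 0.15·0.168 = 0.07905 + 0.0252 = 0.10425
By total probability over the outer partition,
P(T) = 0.65·0.21556 + 0.35·0.10425
      = 0.140114 + 0.0364875 = 0.1766015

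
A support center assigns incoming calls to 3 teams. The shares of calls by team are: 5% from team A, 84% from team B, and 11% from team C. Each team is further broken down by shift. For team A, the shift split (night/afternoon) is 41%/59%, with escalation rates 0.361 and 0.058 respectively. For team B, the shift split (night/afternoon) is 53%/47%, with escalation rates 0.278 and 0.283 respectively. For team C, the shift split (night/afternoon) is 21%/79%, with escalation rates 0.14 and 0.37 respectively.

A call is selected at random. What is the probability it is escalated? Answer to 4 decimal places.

0.2800

P(E|A) = 0.41·0.361 + 0.59·0.058 = 0.14801 + 0.03422 = 0.18223
P(E|B) = 0.53·0.278 + 0.47·0.283 = 0.14734 + 0.13301 = 0.28035
P(E|C) = 0.21·0.14 + 0.79·0.37 = 0.0294 + 0.2923 = 0.3217
By total probability over the outer partition,
P(E) = 0.05·0.18223 + 0.84·0.28035 + 0.11·0.3217
      = 0.0091115 + 0.235494 + 0.035387 = 0.2799925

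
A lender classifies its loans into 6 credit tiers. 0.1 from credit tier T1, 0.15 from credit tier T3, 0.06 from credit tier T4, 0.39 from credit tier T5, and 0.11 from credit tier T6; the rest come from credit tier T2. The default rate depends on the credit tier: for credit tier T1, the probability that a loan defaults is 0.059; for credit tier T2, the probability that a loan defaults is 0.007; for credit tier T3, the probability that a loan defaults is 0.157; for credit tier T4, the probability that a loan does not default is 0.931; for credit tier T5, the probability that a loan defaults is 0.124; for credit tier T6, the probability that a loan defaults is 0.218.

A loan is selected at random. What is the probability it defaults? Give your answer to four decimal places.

0.1073

P(T2) = 1 − (0.1 + 0.15 + 0.06 + 0.39 + 0.11) = 0.19.
P(D|T4) = 1 − 0.931 = 0.069.
P(D) = P(D|T1)·P(T1) + P(D|T2)·P(T2) + P(D|T3)·P(T3) + P(D|T4)·P(T4) + P(D|T5)·P(T5) + P(D|T6)·P(T6)
      = 0.059·0.1 + 0.007·0.19 + 0.157·0.15 + 0.069·0.06 + 0.124·0.39 + 0.218·0.11
      = 0.0059 + 0.00133 + 0.02355 + 0.00414 + 0.04836 + 0.02398 = 0.10726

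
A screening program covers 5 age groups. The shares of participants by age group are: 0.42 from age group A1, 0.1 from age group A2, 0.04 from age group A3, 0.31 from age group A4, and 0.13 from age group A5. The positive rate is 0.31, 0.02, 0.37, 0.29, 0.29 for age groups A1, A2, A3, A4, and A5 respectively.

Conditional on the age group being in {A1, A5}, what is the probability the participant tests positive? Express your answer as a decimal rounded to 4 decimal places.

0.3053

Let S = {A1, A5}.
P(S) = 0.42 + 0.13 = 0.55.
P(T ∩ S) = 0.31·0.42 + 0.29·0.13 = 0.1302 + 0.0377 = 0.1679.
P(T | S) = 0.1679 / 0.55 = 0.305273…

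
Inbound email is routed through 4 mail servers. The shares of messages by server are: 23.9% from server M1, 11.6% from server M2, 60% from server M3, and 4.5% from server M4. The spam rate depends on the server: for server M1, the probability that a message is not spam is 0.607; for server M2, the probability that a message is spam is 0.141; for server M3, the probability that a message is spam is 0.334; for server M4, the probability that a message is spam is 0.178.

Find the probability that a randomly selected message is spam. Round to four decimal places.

0.3187

P(S|M1) = 1 − 0.607 = 0.393.
P(S) = P(S|M1)·P(M1) + P(S|M2)·P(M2) + P(S|M3)·P(M3) + P(S|M4)·P(M4)
      = 0.393·0.239 + 0.141·0.116 + 0.334·0.6 + 0.178·0.045
      = 0.093927 + 0.016356 + 0.2004 + 0.00801 = 0.318693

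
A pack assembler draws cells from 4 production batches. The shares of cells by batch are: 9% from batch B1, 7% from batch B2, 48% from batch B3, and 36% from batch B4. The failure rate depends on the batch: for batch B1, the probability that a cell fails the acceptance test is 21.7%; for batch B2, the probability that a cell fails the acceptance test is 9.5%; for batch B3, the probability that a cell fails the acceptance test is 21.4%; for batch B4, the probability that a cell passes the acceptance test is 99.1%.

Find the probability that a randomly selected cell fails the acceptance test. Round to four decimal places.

P(F|B4) = 1 − 0.991 = 0.009.
P(F) = P(F|B1)·P(B1) + P(F|B2)·P(B2) + P(F|B3)·P(B3) + P(F|B4)·P(B4)
      = 0.217·0.09 + 0.095·0.07 + 0.214·0.48 + 0.009·0.36
      = 0.01953 + 0.00665 + 0.10272 + 0.00324 = 0.13214

0.1321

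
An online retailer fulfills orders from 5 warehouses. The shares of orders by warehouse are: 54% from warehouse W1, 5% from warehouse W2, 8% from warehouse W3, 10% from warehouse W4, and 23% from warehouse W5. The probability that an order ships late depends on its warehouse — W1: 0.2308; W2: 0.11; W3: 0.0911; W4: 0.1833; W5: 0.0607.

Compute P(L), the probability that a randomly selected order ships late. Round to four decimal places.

P(L) = P(L|W1)·P(W1) + P(L|W2)·P(W2) + P(L|W3)·P(W3) + P(L|W4)·P(W4) + P(L|W5)·P(W5)
      = 0.2308·0.54 + 0.11·0.05 + 0.0911·0.08 + 0.1833·0.1 + 0.0607·0.23
      = 0.124632 + 0.0055 + 0.007288 + 0.01833 + 0.013961 = 0.169711

P(L) ≈ 0.1697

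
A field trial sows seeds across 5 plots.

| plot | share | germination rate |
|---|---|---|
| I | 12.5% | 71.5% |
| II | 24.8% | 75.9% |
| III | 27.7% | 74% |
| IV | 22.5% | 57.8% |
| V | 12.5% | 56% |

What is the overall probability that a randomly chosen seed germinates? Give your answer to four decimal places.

Summing over the partition,
P(G) = P(G|I)·P(I) + P(G|II)·P(II) + P(G|III)·P(III) + P(G|IV)·P(IV) + P(G|V)·P(V)
      = 0.715·0.125 + 0.759·0.248 + 0.74·0.277 + 0.578·0.225 + 0.56·0.125
      = 0.089375 + 0.188232 + 0.20498 + 0.13005 + 0.07 = 0.682637

P(G) ≈ 0.6826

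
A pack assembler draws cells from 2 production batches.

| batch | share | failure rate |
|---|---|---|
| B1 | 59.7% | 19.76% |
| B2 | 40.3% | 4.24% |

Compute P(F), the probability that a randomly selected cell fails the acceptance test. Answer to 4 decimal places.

0.1351

Summing over the partition,
P(F) = P(F|B1)·P(B1) + P(F|B2)·P(B2)
      = 0.1976·0.597 + 0.0424·0.403
      = 0.1179672 + 0.0170872 = 0.1350544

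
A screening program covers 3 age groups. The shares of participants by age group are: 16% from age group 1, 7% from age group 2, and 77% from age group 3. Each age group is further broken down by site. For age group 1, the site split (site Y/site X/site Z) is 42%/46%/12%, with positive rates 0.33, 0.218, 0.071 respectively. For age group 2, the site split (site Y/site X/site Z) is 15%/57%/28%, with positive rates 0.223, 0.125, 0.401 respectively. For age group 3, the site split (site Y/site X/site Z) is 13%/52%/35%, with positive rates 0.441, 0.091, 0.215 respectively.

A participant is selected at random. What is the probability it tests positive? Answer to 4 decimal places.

P(T|1) = 0.42·0.33 + 0.46·0.218 + 0.12·0.071 = 0.1386 + 0.10028 + 0.00852 = 0.2474
P(T|2) = 0.15·0.223 + 0.57·0.125 + 0.28·0.401 = 0.03345 + 0.07125 + 0.11228 = 0.21698
P(T|3) = 0.13·0.441 + 0.52·0.091 + 0.35·0.215 = 0.05733 + 0.04732 + 0.07525 = 0.1799
Then overall,
P(T) = 0.16·0.2474 + 0.07·0.21698 + 0.77·0.1799
      = 0.039584 + 0.0151886 + 0.138523 = 0.1932956

P(T) ≈ 0.1933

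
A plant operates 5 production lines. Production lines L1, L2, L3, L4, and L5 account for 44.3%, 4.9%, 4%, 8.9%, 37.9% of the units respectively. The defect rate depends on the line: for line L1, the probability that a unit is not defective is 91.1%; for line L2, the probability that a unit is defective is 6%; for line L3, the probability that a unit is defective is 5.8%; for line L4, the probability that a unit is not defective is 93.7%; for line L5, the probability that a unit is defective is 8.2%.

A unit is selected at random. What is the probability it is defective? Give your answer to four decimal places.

P(D|L1) = 1 − 0.911 = 0.089.
P(D|L4) = 1 − 0.937 = 0.063.
P(D) = P(D|L1)·P(L1) + P(D|L2)·P(L2) + P(D|L3)·P(L3) + P(D|L4)·P(L4) + P(D|L5)·P(L5)
      = 0.089·0.443 + 0.06·0.049 + 0.058·0.04 + 0.063·0.089 + 0.082·0.379
      = 0.039427 + 0.00294 + 0.00232 + 0.005607 + 0.031078 = 0.081372

P(D) ≈ 0.0814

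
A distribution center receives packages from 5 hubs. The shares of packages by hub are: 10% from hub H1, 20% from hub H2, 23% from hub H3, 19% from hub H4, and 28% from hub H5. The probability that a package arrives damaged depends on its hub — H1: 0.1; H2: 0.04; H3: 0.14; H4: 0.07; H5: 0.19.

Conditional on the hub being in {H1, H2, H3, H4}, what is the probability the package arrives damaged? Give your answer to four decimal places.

Let S = {H1, H2, H3, H4}.
P(S) = 0.1 + 0.2 + 0.23 + 0.19 = 0.72.
P(D ∩ S) = 0.1·0.1 + 0.04·0.2 + 0.14·0.23 + 0.07·0.19 = 0.01 + 0.008 + 0.0322 + 0.0133 = 0.0635.
P(D | S) = 0.0635 / 0.72 = 0.088194…

P(D|S) ≈ 0.0882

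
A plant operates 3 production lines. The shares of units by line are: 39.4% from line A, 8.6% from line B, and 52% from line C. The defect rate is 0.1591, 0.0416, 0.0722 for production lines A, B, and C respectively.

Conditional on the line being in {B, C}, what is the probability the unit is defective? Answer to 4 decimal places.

Let S = {B, C}.
P(S) = 0.086 + 0.52 = 0.606.
P(D ∩ S) = 0.0416·0.086 + 0.0722·0.52 = 0.0035776 + 0.037544 = 0.0411216.
P(D | S) = 0.0411216 / 0.606 = 0.067857…

P(D|S) ≈ 0.0679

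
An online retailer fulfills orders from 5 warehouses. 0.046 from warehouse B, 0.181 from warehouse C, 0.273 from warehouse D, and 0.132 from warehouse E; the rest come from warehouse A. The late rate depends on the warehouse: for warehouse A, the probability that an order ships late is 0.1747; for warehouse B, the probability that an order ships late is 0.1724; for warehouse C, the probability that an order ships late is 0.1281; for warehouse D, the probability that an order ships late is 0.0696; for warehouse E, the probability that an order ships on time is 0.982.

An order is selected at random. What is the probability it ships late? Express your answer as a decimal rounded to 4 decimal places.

0.1168

P(A) = 1 − (0.046 + 0.181 + 0.273 + 0.132) = 0.368.
P(L|E) = 1 − 0.982 = 0.018.
Using total probability over the partition,
P(L) = P(L|A)·P(A) + P(L|B)·P(B) + P(L|C)·P(C) + P(L|D)·P(D) + P(L|E)·P(E)
      = 0.1747·0.368 + 0.1724·0.046 + 0.1281·0.181 + 0.0696·0.273 + 0.018·0.132
      = 0.0642896 + 0.0079304 + 0.0231861 + 0.0190008 + 0.002376 = 0.1167829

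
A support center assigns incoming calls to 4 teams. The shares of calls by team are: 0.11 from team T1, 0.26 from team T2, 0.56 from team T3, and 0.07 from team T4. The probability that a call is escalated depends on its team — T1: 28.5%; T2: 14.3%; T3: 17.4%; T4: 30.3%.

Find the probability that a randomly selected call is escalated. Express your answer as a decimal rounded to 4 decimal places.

P(E) = P(E|T1)·P(T1) + P(E|T2)·P(T2) + P(E|T3)·P(T3) + P(E|T4)·P(T4)
      = 0.285·0.11 + 0.143·0.26 + 0.174·0.56 + 0.303·0.07
      = 0.03135 + 0.03718 + 0.09744 + 0.02121 = 0.18718

P(E) ≈ 0.1872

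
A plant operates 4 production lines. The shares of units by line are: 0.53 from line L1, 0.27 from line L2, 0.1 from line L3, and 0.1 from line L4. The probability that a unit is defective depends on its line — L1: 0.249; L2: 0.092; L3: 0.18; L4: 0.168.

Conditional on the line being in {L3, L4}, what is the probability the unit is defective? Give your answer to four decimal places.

0.1740

Let S = {L3, L4}.
P(S) = 0.1 + 0.1 = 0.2.
P(D ∩ S) = 0.18·0.1 + 0.168·0.1 = 0.018 + 0.0168 = 0.0348.
P(D | S) = 0.0348 / 0.2 = 0.174000…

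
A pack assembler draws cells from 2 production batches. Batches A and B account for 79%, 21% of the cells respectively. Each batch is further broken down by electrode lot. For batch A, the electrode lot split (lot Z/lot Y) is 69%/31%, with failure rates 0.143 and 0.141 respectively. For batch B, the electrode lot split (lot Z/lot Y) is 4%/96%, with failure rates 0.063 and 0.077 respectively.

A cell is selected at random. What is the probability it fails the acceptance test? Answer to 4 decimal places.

P(F) ≈ 0.1285

P(F|A) = 0.69·0.143 + 0.31·0.141 = 0.09867 + 0.04371 = 0.14238
P(F|B) = 0.04·0.063 + 0.96·0.077 = 0.00252 + 0.07392 = 0.07644
By total probability over the outer partition,
P(F) = 0.79·0.14238 + 0.21·0.07644
      = 0.1124802 + 0.0160524 = 0.1285326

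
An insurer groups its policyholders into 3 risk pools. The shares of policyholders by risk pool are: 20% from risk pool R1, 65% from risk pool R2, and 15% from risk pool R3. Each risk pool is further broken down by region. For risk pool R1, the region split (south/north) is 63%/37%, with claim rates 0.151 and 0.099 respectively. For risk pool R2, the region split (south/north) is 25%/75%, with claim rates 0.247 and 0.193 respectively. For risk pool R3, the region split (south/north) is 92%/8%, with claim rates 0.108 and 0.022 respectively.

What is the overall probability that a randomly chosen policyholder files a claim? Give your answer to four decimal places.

P(C) ≈ 0.1757

P(C|R1) = 0.63·0.151 + 0.37·0.099 = 0.09513 + 0.03663 = 0.13176
P(C|R2) = 0.25·0.247 + 0.75·0.193 = 0.06175 + 0.14475 = 0.2065
P(C|R3) = 0.92·0.108 + 0.08·0.022 = 0.09936 + 0.00176 = 0.10112
By total probability over the outer partition,
P(C) = 0.2·0.13176 + 0.65·0.2065 + 0.15·0.10112
      = 0.026352 + 0.134225 + 0.015168 = 0.175745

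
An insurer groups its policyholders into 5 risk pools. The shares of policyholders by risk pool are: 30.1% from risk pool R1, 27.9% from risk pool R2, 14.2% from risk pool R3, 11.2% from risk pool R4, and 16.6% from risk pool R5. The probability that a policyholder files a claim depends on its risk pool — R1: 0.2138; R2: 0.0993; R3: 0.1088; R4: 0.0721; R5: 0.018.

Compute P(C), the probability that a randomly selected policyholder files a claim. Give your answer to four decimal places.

Using total probability over the partition,
P(C) = P(C|R1)·P(R1) + P(C|R2)·P(R2) + P(C|R3)·P(R3) + P(C|R4)·P(R4) + P(C|R5)·P(R5)
      = 0.2138·0.301 + 0.0993·0.279 + 0.1088·0.142 + 0.0721·0.112 + 0.018·0.166
      = 0.0643538 + 0.0277047 + 0.0154496 + 0.0080752 + 0.002988 = 0.1185713

0.1186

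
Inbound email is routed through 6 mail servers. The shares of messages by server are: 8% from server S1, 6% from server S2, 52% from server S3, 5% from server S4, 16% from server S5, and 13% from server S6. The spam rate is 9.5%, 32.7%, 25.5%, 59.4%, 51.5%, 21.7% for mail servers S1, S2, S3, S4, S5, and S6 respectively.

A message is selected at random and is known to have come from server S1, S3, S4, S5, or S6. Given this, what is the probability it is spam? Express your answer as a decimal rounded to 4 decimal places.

P(S|J) ≈ 0.2984

Let J = {S1, S3, S4, S5, S6}.
P(J) = 0.08 + 0.52 + 0.05 + 0.16 + 0.13 = 0.94.
P(S ∩ J) = 0.095·0.08 + 0.255·0.52 + 0.594·0.05 + 0.515·0.16 + 0.217·0.13 = 0.0076 + 0.1326 + 0.0297 + 0.0824 + 0.02821 = 0.28051.
P(S | J) = 0.28051 / 0.94 = 0.298415…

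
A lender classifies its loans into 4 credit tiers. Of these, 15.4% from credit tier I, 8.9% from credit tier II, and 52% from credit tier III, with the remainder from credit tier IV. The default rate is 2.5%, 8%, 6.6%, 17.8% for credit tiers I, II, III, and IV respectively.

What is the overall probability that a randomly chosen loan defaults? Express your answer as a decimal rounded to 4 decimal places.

0.0875

P(IV) = 1 − (0.154 + 0.089 + 0.52) = 0.237.
P(D) = P(D|I)·P(I) + P(D|II)·P(II) + P(D|III)·P(III) + P(D|IV)·P(IV)
      = 0.025·0.154 + 0.08·0.089 + 0.066·0.52 + 0.178·0.237
      = 0.00385 + 0.00712 + 0.03432 + 0.042186 = 0.087476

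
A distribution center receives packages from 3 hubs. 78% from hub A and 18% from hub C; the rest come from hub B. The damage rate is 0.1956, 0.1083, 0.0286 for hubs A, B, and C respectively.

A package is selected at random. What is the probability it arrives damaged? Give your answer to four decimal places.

P(B) = 1 − (0.78 + 0.18) = 0.04.
P(D) = P(D|A)·P(A) + P(D|B)·P(B) + P(D|C)·P(C)
      = 0.1956·0.78 + 0.1083·0.04 + 0.0286·0.18
      = 0.152568 + 0.004332 + 0.005148 = 0.162048

P(D) ≈ 0.1620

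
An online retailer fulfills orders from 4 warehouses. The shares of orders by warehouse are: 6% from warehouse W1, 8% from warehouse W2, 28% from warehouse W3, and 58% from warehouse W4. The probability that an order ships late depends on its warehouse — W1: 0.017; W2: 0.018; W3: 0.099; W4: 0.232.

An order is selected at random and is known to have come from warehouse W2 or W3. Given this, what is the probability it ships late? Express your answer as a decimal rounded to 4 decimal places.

P(L|S) ≈ 0.0810

Let S = {W2, W3}.
P(S) = 0.08 + 0.28 = 0.36.
P(L ∩ S) = 0.018·0.08 + 0.099·0.28 = 0.00144 + 0.02772 = 0.02916.
P(L | S) = 0.02916 / 0.36 = 0.081000…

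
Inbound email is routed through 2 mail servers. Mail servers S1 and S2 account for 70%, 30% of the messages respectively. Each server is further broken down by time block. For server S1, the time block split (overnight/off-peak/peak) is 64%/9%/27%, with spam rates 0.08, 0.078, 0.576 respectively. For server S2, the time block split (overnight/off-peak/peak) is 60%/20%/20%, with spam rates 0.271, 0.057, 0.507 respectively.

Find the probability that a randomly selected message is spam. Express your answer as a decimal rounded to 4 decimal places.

P(S|S1) = 0.64·0.08 + 0.09·0.078 + 0.27·0.576 = 0.0512 + 0.00702 + 0.15552 = 0.21374
P(S|S2) = 0.6·0.271 + 0.2·0.057 + 0.2·0.507 = 0.1626 + 0.0114 + 0.1014 = 0.2754
Then overall,
P(S) = 0.7·0.21374 + 0.3·0.2754
      = 0.149618 + 0.08262 = 0.232238

P(S) ≈ 0.2322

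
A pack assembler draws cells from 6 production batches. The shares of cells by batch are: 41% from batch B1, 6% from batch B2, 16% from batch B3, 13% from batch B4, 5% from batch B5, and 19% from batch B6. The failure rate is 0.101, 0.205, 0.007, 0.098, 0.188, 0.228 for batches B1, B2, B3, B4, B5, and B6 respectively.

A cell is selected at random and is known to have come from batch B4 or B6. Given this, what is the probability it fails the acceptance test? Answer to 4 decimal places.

P(F|S) ≈ 0.1752

Let S = {B4, B6}.
P(S) = 0.13 + 0.19 = 0.32.
P(F ∩ S) = 0.098·0.13 + 0.228·0.19 = 0.01274 + 0.04332 = 0.05606.
P(F | S) = 0.05606 / 0.32 = 0.175188…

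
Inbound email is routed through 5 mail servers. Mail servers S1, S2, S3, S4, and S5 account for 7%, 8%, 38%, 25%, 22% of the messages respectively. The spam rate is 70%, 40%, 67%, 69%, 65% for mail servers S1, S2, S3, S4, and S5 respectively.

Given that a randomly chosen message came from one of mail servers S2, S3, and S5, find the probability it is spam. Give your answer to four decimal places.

Let J = {S2, S3, S5}.
P(J) = 0.08 + 0.38 + 0.22 = 0.68.
P(S ∩ J) = 0.4·0.08 + 0.67·0.38 + 0.65·0.22 = 0.032 + 0.2546 + 0.143 = 0.4296.
P(S | J) = 0.4296 / 0.68 = 0.631765…

P(S|J) ≈ 0.6318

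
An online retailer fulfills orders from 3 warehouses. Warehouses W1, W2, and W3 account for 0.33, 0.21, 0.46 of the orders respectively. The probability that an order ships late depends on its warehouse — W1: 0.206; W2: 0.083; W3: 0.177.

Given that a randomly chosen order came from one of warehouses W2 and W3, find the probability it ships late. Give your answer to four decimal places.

Let S = {W2, W3}.
P(S) = 0.21 + 0.46 = 0.67.
P(L ∩ S) = 0.083·0.21 + 0.177·0.46 = 0.01743 + 0.08142 = 0.09885.
P(L | S) = 0.09885 / 0.67 = 0.147537…

0.1475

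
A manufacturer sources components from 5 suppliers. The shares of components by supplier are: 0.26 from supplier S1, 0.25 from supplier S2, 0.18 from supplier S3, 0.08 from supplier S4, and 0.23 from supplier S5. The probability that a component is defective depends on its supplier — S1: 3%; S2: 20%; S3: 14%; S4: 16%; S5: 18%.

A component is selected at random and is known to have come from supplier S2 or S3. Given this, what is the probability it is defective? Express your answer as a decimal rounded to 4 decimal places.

0.1749

Let S = {S2, S3}.
P(S) = 0.25 + 0.18 = 0.43.
P(D ∩ S) = 0.2·0.25 + 0.14·0.18 = 0.05 + 0.0252 = 0.0752.
P(D | S) = 0.0752 / 0.43 = 0.174884…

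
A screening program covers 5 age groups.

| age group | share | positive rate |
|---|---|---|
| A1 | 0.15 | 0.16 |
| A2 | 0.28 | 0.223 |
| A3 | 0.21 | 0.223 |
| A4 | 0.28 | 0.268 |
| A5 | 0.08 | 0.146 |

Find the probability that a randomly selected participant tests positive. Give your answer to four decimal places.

P(T) ≈ 0.2200

P(T) = P(T|A1)·P(A1) + P(T|A2)·P(A2) + P(T|A3)·P(A3) + P(T|A4)·P(A4) + P(T|A5)·P(A5)
      = 0.16·0.15 + 0.223·0.28 + 0.223·0.21 + 0.268·0.28 + 0.146·0.08
      = 0.024 + 0.06244 + 0.04683 + 0.07504 + 0.01168 = 0.21999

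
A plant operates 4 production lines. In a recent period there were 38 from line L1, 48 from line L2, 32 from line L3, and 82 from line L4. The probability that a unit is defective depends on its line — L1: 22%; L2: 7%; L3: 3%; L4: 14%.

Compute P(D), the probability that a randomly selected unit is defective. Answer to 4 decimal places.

Total: 38 + 48 + 32 + 82 = 200.
P(L1) = 38/200 = 0.19. P(L2) = 48/200 = 0.24. P(L3) = 32/200 = 0.16. P(L4) = 82/200 = 0.41.
P(D) = P(D|L1)·P(L1) + P(D|L2)·P(L2) + P(D|L3)·P(L3) + P(D|L4)·P(L4)
      = 0.22·0.19 + 0.07·0.24 + 0.03·0.16 + 0.14·0.41
      = 0.0418 + 0.0168 + 0.0048 + 0.0574 = 0.1208

P(D) ≈ 0.1208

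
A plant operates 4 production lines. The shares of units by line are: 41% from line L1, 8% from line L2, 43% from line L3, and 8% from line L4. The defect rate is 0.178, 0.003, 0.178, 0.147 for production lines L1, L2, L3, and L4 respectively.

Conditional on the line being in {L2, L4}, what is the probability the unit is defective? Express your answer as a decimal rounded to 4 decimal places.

0.0750

Let S = {L2, L4}.
P(S) = 0.08 + 0.08 = 0.16.
P(D ∩ S) = 0.003·0.08 + 0.147·0.08 = 0.00024 + 0.01176 = 0.012.
P(D | S) = 0.012 / 0.16 = 0.075000…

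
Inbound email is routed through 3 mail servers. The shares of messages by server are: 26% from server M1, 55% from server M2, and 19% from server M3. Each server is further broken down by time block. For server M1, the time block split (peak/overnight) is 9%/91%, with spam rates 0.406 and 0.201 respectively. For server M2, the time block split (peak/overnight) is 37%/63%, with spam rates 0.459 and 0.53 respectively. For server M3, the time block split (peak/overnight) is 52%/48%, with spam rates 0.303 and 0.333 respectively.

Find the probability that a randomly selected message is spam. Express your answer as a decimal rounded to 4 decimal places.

0.3944

P(S|M1) = 0.09·0.406 + 0.91·0.201 = 0.03654 + 0.18291 = 0.21945
P(S|M2) = 0.37·0.459 + 0.63·0.53 = 0.16983 + 0.3339 = 0.50373
P(S|M3) = 0.52·0.303 + 0.48·0.333 = 0.15756 + 0.15984 = 0.3174
Then overall,
P(S) = 0.26·0.21945 + 0.55·0.50373 + 0.19·0.3174
      = 0.057057 + 0.2770515 + 0.060306 = 0.3944145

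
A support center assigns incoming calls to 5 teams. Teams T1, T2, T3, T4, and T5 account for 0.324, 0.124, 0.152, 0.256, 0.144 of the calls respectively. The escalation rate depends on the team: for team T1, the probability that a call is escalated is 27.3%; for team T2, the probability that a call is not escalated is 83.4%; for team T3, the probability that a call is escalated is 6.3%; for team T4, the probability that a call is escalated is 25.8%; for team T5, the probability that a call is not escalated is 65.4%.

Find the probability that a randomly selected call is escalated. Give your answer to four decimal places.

P(E) ≈ 0.2345

P(E|T2) = 1 − 0.834 = 0.166.
P(E|T5) = 1 − 0.654 = 0.346.
Using total probability over the partition,
P(E) = P(E|T1)·P(T1) + P(E|T2)·P(T2) + P(E|T3)·P(T3) + P(E|T4)·P(T4) + P(E|T5)·P(T5)
      = 0.273·0.324 + 0.166·0.124 + 0.063·0.152 + 0.258·0.256 + 0.346·0.144
      = 0.088452 + 0.020584 + 0.009576 + 0.066048 + 0.049824 = 0.234484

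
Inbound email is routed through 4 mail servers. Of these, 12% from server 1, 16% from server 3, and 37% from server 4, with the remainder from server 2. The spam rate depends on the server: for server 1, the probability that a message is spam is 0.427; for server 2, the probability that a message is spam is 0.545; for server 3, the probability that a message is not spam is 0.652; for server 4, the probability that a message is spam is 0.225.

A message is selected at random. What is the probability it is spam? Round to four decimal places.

P(2) = 1 − (0.12 + 0.16 + 0.37) = 0.35.
P(S|3) = 1 − 0.652 = 0.348.
P(S) = P(S|1)·P(1) + P(S|2)·P(2) + P(S|3)·P(3) + P(S|4)·P(4)
      = 0.427·0.12 + 0.545·0.35 + 0.348·0.16 + 0.225·0.37
      = 0.05124 + 0.19075 + 0.05568 + 0.08325 = 0.38092

P(S) ≈ 0.3809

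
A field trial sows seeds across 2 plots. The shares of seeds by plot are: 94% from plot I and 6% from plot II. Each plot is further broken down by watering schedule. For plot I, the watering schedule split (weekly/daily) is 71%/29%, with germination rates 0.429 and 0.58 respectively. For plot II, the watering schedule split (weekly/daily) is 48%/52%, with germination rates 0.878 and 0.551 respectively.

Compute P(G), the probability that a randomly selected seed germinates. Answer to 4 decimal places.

0.4869

P(G|I) = 0.71·0.429 + 0.29·0.58 = 0.30459 + 0.1682 = 0.47279
P(G|II) = 0.48·0.878 + 0.52·0.551 = 0.42144 + 0.28652 = 0.70796
By total probability over the outer partition,
P(G) = 0.94·0.47279 + 0.06·0.70796
      = 0.4444226 + 0.0424776 = 0.4869002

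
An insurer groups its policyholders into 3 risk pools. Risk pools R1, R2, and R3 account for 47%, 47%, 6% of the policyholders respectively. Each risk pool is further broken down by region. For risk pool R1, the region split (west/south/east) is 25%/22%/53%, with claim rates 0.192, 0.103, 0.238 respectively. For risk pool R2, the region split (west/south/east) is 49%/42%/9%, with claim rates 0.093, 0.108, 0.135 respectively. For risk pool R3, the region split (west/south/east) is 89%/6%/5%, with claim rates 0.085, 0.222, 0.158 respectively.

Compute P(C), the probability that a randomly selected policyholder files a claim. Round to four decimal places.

P(C|R1) = 0.25·0.192 + 0.22·0.103 + 0.53·0.238 = 0.048 + 0.02266 + 0.12614 = 0.1968
P(C|R2) = 0.49·0.093 + 0.42·0.108 + 0.09·0.135 = 0.04557 + 0.04536 + 0.01215 = 0.10308
P(C|R3) = 0.89·0.085 + 0.06·0.222 + 0.05·0.158 = 0.07565 + 0.01332 + 0.0079 = 0.09687
Then overall,
P(C) = 0.47·0.1968 + 0.47·0.10308 + 0.06·0.09687
      = 0.092496 + 0.0484476 + 0.0058122 = 0.1467558

0.1468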